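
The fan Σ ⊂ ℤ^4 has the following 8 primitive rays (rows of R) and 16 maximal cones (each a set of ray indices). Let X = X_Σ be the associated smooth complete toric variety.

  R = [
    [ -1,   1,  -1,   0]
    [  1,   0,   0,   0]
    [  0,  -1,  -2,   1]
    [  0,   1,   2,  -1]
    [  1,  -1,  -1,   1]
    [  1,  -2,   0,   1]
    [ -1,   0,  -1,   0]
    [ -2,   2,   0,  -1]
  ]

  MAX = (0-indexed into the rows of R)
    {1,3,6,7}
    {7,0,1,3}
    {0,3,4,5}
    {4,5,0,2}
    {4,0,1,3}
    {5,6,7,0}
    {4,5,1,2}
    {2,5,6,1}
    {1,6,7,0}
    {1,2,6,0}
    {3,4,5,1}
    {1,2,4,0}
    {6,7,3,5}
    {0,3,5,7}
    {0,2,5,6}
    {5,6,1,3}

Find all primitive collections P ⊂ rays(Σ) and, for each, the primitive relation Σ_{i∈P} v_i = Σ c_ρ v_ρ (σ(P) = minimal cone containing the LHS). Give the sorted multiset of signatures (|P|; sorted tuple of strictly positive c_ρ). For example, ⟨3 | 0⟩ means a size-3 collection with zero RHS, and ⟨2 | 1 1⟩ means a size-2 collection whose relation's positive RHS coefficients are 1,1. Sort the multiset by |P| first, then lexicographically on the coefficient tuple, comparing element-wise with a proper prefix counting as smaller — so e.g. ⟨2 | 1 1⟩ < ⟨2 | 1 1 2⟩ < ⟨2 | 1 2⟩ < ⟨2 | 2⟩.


The 7 primitive collections of Σ (r=8, n=4):

  P={2,3}:  v_{2} + v_{3} = 0 ; sig = ⟨2 | 0⟩
  P={4,6}:  v_{4} + v_{6} = v_{2} ; sig = ⟨2 | 1⟩
  P={4,7}:  v_{4} + v_{7} = v_{0} ; sig = ⟨2 | 1⟩
  P={2,7}:  v_{2} + v_{7} = v_{0} + v_{6} ; sig = ⟨2 | 1 1⟩
  P={1,5,7}:  v_{1} + v_{5} + v_{7} = 0 ; sig = ⟨3 | 0⟩
  P={0,1,5}:  v_{0} + v_{1} + v_{5} = v_{4} ; sig = ⟨3 | 1⟩
  P={0,3,6}:  v_{0} + v_{3} + v_{6} = v_{7} ; sig = ⟨3 | 1⟩

so the primitive-relation signature multiset is
    |P|=2: 4 collections, coeffs (), (1), (1), (1,1)
    |P|=3: 3 collections, coeffs (), (1), (1)


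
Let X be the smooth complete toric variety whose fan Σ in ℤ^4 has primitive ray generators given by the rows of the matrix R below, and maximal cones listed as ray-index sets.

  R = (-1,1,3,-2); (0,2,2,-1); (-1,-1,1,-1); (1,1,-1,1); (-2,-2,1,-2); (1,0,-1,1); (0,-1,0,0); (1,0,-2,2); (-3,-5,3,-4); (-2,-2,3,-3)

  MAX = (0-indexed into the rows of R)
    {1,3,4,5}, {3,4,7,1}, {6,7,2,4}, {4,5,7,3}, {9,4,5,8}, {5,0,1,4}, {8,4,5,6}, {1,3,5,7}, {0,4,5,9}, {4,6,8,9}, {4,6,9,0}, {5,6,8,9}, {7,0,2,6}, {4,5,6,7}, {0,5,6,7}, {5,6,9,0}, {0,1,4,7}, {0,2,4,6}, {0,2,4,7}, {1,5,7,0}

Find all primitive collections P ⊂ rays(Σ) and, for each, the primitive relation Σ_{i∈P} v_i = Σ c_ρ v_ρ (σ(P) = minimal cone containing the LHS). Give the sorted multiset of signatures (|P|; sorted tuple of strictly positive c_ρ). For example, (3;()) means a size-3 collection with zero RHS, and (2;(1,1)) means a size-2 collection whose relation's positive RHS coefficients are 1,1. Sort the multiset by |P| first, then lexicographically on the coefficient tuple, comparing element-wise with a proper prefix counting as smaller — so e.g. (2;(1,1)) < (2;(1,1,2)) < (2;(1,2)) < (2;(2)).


Σ has 20 primitive collections:

  P={2,3}:  v_{2} + v_{3} = 0 ; sig = (2;())
  P={0,3}:  v_{0} + v_{3} = v_{1} ; sig = (2;(1))
  P={1,2}:  v_{1} + v_{2} = v_{0} ; sig = (2;(1))
  P={2,5}:  v_{2} + v_{5} = v_{6} ; sig = (2;(1))
  P={3,6}:  v_{3} + v_{6} = v_{5} ; sig = (2;(1))
  P={1,6}:  v_{1} + v_{6} = v_{0} + v_{5} ; sig = (2;(1,1))
  P={7,9}:  v_{7} + v_{9} = v_{2} + v_{6} ; sig = (2;(1,1))
  P={1,8}:  v_{1} + v_{8} = v_{0} + v_{4} + 2·v_{5} + v_{9} ; sig = (2;(1,1,1,2))
  P={2,8}:  v_{2} + v_{8} = v_{4} + 2·v_{6} + v_{9} ; sig = (2;(1,1,2))
  P={2,9}:  v_{2} + v_{9} = v_{0} + v_{4} + 2·v_{6} ; sig = (2;(1,1,2))
  P={3,8}:  v_{3} + v_{8} = v_{4} + 2·v_{5} + v_{9} ; sig = (2;(1,1,2))
  P={3,9}:  v_{3} + v_{9} = v_{0} + v_{4} + 2·v_{5} ; sig = (2;(1,1,2))
  P={1,9}:  v_{1} + v_{9} = 2·v_{0} + v_{4} + 2·v_{5} ; sig = (2;(1,2,2))
  P={7,8}:  v_{7} + v_{8} = v_{4} + 3·v_{6} ; sig = (2;(1,3))
  P={0,8}:  v_{0} + v_{8} = 2·v_{9} ; sig = (2;(2))
  P={1,4,5,7}:  v_{1} + v_{4} + v_{5} + v_{7} = 0 ; sig = (4;())
  P={0,4,5,6}:  v_{0} + v_{4} + v_{5} + v_{6} = v_{9} ; sig = (4;(1))
  P={0,4,5,7}:  v_{0} + v_{4} + v_{5} + v_{7} = v_{2} ; sig = (4;(1))
  P={4,5,6,9}:  v_{4} + v_{5} + v_{6} + v_{9} = v_{8} ; sig = (4;(1))
  P={0,4,6,7}:  v_{0} + v_{4} + v_{6} + v_{7} = 2·v_{2} ; sig = (4;(2))

Signatures (|P|; sorted positive RHS coefficients), sorted:
[(2;()), (2;(1)), (2;(1)), (2;(1)), (2;(1)), (2;(1,1)), (2;(1,1)), (2;(1,1,1,2)), (2;(1,1,2)), (2;(1,1,2)), (2;(1,1,2)), (2;(1,1,2)), (2;(1,2,2)), (2;(1,3)), (2;(2)), (4;()), (4;(1)), (4;(1)), (4;(1)), (4;(2))]


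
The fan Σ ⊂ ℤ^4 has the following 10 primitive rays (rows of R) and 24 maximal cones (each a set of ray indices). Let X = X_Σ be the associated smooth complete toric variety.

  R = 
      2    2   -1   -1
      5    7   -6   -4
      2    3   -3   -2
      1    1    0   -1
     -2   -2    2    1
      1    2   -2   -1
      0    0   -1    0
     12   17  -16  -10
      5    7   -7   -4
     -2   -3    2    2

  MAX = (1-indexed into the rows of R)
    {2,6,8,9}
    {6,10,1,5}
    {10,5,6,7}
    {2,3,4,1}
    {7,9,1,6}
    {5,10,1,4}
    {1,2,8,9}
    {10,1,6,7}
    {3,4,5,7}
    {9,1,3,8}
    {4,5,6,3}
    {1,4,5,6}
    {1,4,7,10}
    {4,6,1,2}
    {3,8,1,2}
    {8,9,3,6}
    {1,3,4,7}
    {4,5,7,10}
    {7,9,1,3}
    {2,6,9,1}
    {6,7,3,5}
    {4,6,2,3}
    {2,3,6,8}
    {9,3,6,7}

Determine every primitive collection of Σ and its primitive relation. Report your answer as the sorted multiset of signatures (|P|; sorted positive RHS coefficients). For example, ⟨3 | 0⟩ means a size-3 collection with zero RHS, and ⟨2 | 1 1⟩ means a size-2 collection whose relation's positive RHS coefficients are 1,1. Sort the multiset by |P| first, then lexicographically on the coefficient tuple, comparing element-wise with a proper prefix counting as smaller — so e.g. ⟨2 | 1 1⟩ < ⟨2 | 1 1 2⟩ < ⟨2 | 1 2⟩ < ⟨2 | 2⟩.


18 collections generate NE(X_Σ); each relation:

  P={2,7}:  v_{2} + v_{7} = v_{9}  →  sig = ⟨2 | 1⟩
  P={3,10}:  v_{3} + v_{10} = v_{7}  →  sig = ⟨2 | 1⟩
  P={5,9}:  v_{5} + v_{9} = v_{3} + v_{6}  →  sig = ⟨2 | 1 1⟩
  P={2,10}:  v_{2} + v_{10} = v_{1} + v_{6} + v_{7}  →  sig = ⟨2 | 1 1 1⟩
  P={5,8}:  v_{5} + v_{8} = v_{2} + 2·v_{3} + v_{6}  →  sig = ⟨2 | 1 1 2⟩
  P={9,10}:  v_{9} + v_{10} = v_{1} + v_{6} + 2·v_{7}  →  sig = ⟨2 | 1 1 2⟩
  P={4,8}:  v_{4} + v_{8} = v_{1} + v_{2} + 3·v_{3}  →  sig = ⟨2 | 1 1 3⟩
  P={2,5}:  v_{2} + v_{5} = v_{4} + 2·v_{6}  →  sig = ⟨2 | 1 2⟩
  P={4,9}:  v_{4} + v_{9} = v_{1} + 2·v_{3}  →  sig = ⟨2 | 1 2⟩
  P={7,8}:  v_{7} + v_{8} = v_{3} + 2·v_{9}  →  sig = ⟨2 | 1 2⟩
  P={8,10}:  v_{8} + v_{10} = 2·v_{9}  →  sig = ⟨2 | 2⟩
  P={1,5,7}:  v_{1} + v_{5} + v_{7} = 0  →  sig = ⟨3 | 0⟩
  P={4,6,10}:  v_{4} + v_{6} + v_{10} = 0  →  sig = ⟨3 | 0⟩
  P={1,3,6}:  v_{1} + v_{3} + v_{6} = v_{2}  →  sig = ⟨3 | 1⟩
  P={2,3,9}:  v_{2} + v_{3} + v_{9} = v_{8}  →  sig = ⟨3 | 1⟩
  P={4,6,7}:  v_{4} + v_{6} + v_{7} = v_{3}  →  sig = ⟨3 | 1⟩
  P={1,3,5}:  v_{1} + v_{3} + v_{5} = v_{4} + v_{6}  →  sig = ⟨3 | 1 1⟩
  P={1,6,8}:  v_{1} + v_{6} + v_{8} = 2·v_{2} + v_{9}  →  sig = ⟨3 | 1 2⟩

so the primitive-relation signature multiset is
[⟨2 | 1⟩, ⟨2 | 1⟩, ⟨2 | 1 1⟩, ⟨2 | 1 1 1⟩, ⟨2 | 1 1 2⟩, ⟨2 | 1 1 2⟩, ⟨2 | 1 1 3⟩, ⟨2 | 1 2⟩, ⟨2 | 1 2⟩, ⟨2 | 1 2⟩, ⟨2 | 2⟩, ⟨3 | 0⟩, ⟨3 | 0⟩, ⟨3 | 1⟩, ⟨3 | 1⟩, ⟨3 | 1⟩, ⟨3 | 1 1⟩, ⟨3 | 1 2⟩]


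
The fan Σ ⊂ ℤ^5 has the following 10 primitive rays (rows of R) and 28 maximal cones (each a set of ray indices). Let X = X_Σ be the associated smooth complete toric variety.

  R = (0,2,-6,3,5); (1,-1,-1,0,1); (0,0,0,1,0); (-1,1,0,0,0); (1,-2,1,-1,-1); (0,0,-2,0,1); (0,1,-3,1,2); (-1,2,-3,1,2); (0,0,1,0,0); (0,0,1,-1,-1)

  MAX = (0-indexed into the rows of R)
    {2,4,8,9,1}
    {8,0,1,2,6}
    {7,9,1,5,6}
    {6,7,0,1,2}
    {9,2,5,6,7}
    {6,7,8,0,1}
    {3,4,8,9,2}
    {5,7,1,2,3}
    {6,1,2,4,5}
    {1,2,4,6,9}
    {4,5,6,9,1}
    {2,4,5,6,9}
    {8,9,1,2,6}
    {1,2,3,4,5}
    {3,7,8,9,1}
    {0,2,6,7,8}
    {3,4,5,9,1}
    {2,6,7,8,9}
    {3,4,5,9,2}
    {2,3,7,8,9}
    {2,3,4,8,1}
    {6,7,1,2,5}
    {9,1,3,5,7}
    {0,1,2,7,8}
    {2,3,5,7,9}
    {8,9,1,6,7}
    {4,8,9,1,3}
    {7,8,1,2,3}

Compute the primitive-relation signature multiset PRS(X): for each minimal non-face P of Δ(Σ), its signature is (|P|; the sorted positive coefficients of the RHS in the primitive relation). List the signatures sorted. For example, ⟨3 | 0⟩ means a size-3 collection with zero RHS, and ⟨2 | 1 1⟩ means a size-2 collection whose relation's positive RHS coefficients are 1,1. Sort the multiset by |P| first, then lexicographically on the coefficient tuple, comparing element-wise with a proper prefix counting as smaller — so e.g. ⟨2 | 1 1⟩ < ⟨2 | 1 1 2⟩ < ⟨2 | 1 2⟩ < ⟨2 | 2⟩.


12 collections generate NE(X_Σ); each relation:

  • {3,6}:  v_{3} + v_{6} = v_{7} ; sig = ⟨2 | 1⟩
  • {4,7}:  v_{4} + v_{7} = v_{5} ; sig = ⟨2 | 1⟩
  • {5,8}:  v_{5} + v_{8} = v_{1} + v_{3} ; sig = ⟨2 | 1 1⟩
  • {0,3}:  v_{0} + v_{3} = v_{1} + v_{2} + 2·v_{7} + v_{8} ; sig = ⟨2 | 1 1 1 2⟩
  • {0,4}:  v_{0} + v_{4} = 2·v_{1} + v_{2} + v_{7} ; sig = ⟨2 | 1 1 2⟩
  • {0,9}:  v_{0} + v_{9} = 2·v_{6} + v_{8} ; sig = ⟨2 | 1 2⟩
  • {0,5}:  v_{0} + v_{5} = 2·v_{1} + v_{2} + 2·v_{7} ; sig = ⟨2 | 1 2 2⟩
  • {4,6,8}:  v_{4} + v_{6} + v_{8} = v_{1} ; sig = ⟨3 | 1⟩
  • {1,2,3,9}:  v_{1} + v_{2} + v_{3} + v_{9} = 0 ; sig = ⟨4 | 0⟩
  • {1,2,7,9}:  v_{1} + v_{2} + v_{7} + v_{9} = v_{6} ; sig = ⟨4 | 1⟩
  • {1,2,5,9}:  v_{1} + v_{2} + v_{5} + v_{9} = v_{4} + v_{6} ; sig = ⟨4 | 1 1⟩
  • {1,2,6,7,8}:  v_{1} + v_{2} + v_{6} + v_{7} + v_{8} = v_{0} ; sig = ⟨5 | 1⟩

Sorted signature multiset PRS(X):
[⟨2 | 1⟩, ⟨2 | 1⟩, ⟨2 | 1 1⟩, ⟨2 | 1 1 1 2⟩, ⟨2 | 1 1 2⟩, ⟨2 | 1 2⟩, ⟨2 | 1 2 2⟩, ⟨3 | 1⟩, ⟨4 | 0⟩, ⟨4 | 1⟩, ⟨4 | 1 1⟩, ⟨5 | 1⟩]


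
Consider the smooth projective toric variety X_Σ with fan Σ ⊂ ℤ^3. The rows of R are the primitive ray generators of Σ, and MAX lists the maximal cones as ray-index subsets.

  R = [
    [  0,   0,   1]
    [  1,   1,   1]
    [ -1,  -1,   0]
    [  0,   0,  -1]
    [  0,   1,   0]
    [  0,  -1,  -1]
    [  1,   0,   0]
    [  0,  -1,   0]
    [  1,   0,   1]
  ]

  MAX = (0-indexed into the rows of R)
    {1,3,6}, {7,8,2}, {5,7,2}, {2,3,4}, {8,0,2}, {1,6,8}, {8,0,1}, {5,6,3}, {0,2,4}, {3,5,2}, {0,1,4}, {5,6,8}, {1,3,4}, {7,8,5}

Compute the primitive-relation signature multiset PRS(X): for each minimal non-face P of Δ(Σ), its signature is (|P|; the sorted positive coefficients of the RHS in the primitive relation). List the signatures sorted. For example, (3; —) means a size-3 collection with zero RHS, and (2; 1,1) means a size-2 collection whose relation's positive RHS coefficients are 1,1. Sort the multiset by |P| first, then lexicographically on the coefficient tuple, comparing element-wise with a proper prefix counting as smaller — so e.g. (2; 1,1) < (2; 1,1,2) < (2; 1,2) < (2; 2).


16 collections generate NE(X_Σ); each relation:

  P = {0,3}:  v_{0} + v_{3} = 0  so sig = (2; —)
  P = {4,7}:  v_{4} + v_{7} = 0  so sig = (2; —)
  P = {0,5}:  v_{0} + v_{5} = v_{7}  so sig = (2; 1)
  P = {0,6}:  v_{0} + v_{6} = v_{8}  so sig = (2; 1)
  P = {1,2}:  v_{1} + v_{2} = v_{0}  so sig = (2; 1)
  P = {1,5}:  v_{1} + v_{5} = v_{6}  so sig = (2; 1)
  P = {1,7}:  v_{1} + v_{7} = v_{8}  so sig = (2; 1)
  P = {2,6}:  v_{2} + v_{6} = v_{7}  so sig = (2; 1)
  P = {3,7}:  v_{3} + v_{7} = v_{5}  so sig = (2; 1)
  P = {3,8}:  v_{3} + v_{8} = v_{6}  so sig = (2; 1)
  P = {4,5}:  v_{4} + v_{5} = v_{3}  so sig = (2; 1)
  P = {4,8}:  v_{4} + v_{8} = v_{1}  so sig = (2; 1)
  P = {0,7}:  v_{0} + v_{7} = v_{2} + v_{8}  so sig = (2; 1,1)
  P = {4,6}:  v_{4} + v_{6} = v_{1} + v_{3}  so sig = (2; 1,1)
  P = {6,7}:  v_{6} + v_{7} = v_{5} + v_{8}  so sig = (2; 1,1)
  P = {2,5,8}:  v_{2} + v_{5} + v_{8} = 2·v_{7}  so sig = (3; 2)

Signatures (|P|; sorted positive RHS coefficients), sorted:
{ (2; —) ×2,  (2; 1) ×10,  (2; 1,1) ×3,  (3; 2) }


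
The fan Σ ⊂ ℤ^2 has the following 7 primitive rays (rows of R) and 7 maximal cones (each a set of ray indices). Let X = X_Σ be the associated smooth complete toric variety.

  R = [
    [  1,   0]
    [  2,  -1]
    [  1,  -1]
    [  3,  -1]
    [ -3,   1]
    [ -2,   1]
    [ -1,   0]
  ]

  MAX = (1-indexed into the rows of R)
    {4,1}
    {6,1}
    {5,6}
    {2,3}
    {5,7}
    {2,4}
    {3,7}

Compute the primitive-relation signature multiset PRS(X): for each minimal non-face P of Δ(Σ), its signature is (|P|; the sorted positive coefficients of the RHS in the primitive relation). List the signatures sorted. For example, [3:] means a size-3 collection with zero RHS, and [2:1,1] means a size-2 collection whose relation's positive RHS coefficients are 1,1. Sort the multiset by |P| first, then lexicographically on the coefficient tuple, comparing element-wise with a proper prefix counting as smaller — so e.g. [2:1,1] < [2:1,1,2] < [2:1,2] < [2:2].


14 minimal non-faces of Δ(Σ) (on 7 rays):

  • {1,7}:  v_{1} + v_{7} = 0  so sig = [2:]
  • {2,6}:  v_{2} + v_{6} = 0  so sig = [2:]
  • {4,5}:  v_{4} + v_{5} = 0  so sig = [2:]
  • {1,2}:  v_{1} + v_{2} = v_{4}  so sig = [2:1]
  • {1,3}:  v_{1} + v_{3} = v_{2}  so sig = [2:1]
  • {1,5}:  v_{1} + v_{5} = v_{6}  so sig = [2:1]
  • {2,5}:  v_{2} + v_{5} = v_{7}  so sig = [2:1]
  • {2,7}:  v_{2} + v_{7} = v_{3}  so sig = [2:1]
  • {3,6}:  v_{3} + v_{6} = v_{7}  so sig = [2:1]
  • {4,6}:  v_{4} + v_{6} = v_{1}  so sig = [2:1]
  • {4,7}:  v_{4} + v_{7} = v_{2}  so sig = [2:1]
  • {6,7}:  v_{6} + v_{7} = v_{5}  so sig = [2:1]
  • {3,4}:  v_{3} + v_{4} = 2·v_{2}  so sig = [2:2]
  • {3,5}:  v_{3} + v_{5} = 2·v_{7}  so sig = [2:2]

Signatures (|P|; sorted positive RHS coefficients), sorted:
    [2:]
    [2:]
    [2:]
    [2:1]
    [2:1]
    [2:1]
    [2:1]
    [2:1]
    [2:1]
    [2:1]
    [2:1]
    [2:1]
    [2:2]
    [2:2]


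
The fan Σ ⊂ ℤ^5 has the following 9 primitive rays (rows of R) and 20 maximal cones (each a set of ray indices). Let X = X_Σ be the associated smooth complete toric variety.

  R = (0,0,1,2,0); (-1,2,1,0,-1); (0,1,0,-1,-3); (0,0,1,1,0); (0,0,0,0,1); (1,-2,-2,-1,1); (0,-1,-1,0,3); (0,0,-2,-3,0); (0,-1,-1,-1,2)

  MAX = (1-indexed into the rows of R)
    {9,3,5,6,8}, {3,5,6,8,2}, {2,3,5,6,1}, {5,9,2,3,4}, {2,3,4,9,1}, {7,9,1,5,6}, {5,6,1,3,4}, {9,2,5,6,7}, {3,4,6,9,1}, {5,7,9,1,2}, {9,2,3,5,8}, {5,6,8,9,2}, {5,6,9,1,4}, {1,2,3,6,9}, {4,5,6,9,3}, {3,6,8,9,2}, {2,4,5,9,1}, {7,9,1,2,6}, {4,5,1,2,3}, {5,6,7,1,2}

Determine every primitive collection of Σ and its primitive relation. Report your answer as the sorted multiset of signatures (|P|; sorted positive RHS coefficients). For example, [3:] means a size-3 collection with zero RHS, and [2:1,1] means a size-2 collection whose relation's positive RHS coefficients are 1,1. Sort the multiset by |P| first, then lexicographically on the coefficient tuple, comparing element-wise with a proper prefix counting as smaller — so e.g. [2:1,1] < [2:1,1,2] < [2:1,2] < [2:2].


Primitive collections (9):

  • {1,8}:  v_{1} + v_{8} = v_{2} + v_{6}  →  sig = [2:1,1]
  • {3,7}:  v_{3} + v_{7} = v_{2} + v_{6}  →  sig = [2:1,1]
  • {4,7}:  v_{4} + v_{7} = v_{1} + v_{5} + v_{9}  →  sig = [2:1,1,1]
  • {4,8}:  v_{4} + v_{8} = v_{3} + v_{5} + v_{9}  →  sig = [2:1,1,1]
  • {7,8}:  v_{7} + v_{8} = 2·v_{2} + v_{5} + 2·v_{6} + v_{9}  →  sig = [2:1,1,2,2]
  • {2,4,6}:  v_{2} + v_{4} + v_{6} = 0  →  sig = [3:]
  • {1,3,5,9}:  v_{1} + v_{3} + v_{5} + v_{9} = 0  →  sig = [4:]
  • {1,2,5,6,9}:  v_{1} + v_{2} + v_{5} + v_{6} + v_{9} = v_{7}  →  sig = [5:1]
  • {2,3,5,6,9}:  v_{2} + v_{3} + v_{5} + v_{6} + v_{9} = v_{8}  →  sig = [5:1]

Signatures (|P|; sorted positive RHS coefficients), sorted:
    |P|=2: 5 collections, coeffs (1,1), (1,1), (1,1,1), (1,1,1), (1,1,2,2)
    |P|=3: 1 collection, coeffs ()
    |P|=4: 1 collection, coeffs ()
    |P|=5: 2 collections, coeffs (1), (1)


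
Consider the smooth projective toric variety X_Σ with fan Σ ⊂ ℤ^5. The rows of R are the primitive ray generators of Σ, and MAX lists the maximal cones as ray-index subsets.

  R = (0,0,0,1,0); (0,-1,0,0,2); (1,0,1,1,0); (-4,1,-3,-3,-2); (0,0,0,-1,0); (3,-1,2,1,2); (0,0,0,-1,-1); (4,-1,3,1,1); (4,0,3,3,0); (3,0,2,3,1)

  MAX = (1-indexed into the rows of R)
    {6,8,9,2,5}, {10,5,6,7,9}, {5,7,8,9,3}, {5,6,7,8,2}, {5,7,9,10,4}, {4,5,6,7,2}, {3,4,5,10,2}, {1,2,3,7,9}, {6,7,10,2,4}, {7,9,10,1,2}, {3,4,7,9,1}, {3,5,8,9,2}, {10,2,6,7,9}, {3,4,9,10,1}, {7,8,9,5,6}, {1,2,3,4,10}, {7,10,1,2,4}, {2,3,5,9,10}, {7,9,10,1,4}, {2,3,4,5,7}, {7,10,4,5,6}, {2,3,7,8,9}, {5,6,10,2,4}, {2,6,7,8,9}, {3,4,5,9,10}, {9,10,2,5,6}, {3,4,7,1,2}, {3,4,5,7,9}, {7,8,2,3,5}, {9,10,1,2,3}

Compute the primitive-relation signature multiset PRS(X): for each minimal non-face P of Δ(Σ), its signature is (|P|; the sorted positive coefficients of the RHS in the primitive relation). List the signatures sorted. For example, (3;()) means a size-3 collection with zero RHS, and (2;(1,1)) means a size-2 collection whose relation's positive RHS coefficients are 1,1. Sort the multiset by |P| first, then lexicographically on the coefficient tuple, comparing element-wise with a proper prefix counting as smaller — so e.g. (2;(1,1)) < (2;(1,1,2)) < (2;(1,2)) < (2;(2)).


The 11 primitive collections of Σ (r=10, n=5):

  P={1,5}:  v_{1} + v_{5} = 0 ; sig = (2;())
  P={4,8}:  v_{4} + v_{8} = v_{5} + v_{7} ; sig = (2;(1,1))
  P={8,10}:  v_{8} + v_{10} = v_{6} + v_{9} ; sig = (2;(1,1))
  P={1,6}:  v_{1} + v_{6} = v_{2} + v_{7} + v_{10} ; sig = (2;(1,1,1))
  P={1,8}:  v_{1} + v_{8} = v_{2} + v_{7} + v_{9} ; sig = (2;(1,1,1))
  P={3,6}:  v_{3} + v_{6} = v_{2} + v_{5} + v_{9} ; sig = (2;(1,1,1))
  P={2,4,9}:  v_{2} + v_{4} + v_{9} = 0 ; sig = (3;())
  P={3,7,10}:  v_{3} + v_{7} + v_{10} = v_{9} ; sig = (3;(1))
  P={4,6,9}:  v_{4} + v_{6} + v_{9} = v_{5} + v_{7} + v_{10} ; sig = (3;(1,1,1))
  P={2,5,7,9}:  v_{2} + v_{5} + v_{7} + v_{9} = v_{8} ; sig = (4;(1))
  P={2,5,7,10}:  v_{2} + v_{5} + v_{7} + v_{10} = v_{6} ; sig = (4;(1))

Hence PRS(X_Σ) =
{ (2;()),  (2;(1,1)) ×2,  (2;(1,1,1)) ×3,  (3;()),  (3;(1)),  (3;(1,1,1)),  (4;(1)) ×2 }


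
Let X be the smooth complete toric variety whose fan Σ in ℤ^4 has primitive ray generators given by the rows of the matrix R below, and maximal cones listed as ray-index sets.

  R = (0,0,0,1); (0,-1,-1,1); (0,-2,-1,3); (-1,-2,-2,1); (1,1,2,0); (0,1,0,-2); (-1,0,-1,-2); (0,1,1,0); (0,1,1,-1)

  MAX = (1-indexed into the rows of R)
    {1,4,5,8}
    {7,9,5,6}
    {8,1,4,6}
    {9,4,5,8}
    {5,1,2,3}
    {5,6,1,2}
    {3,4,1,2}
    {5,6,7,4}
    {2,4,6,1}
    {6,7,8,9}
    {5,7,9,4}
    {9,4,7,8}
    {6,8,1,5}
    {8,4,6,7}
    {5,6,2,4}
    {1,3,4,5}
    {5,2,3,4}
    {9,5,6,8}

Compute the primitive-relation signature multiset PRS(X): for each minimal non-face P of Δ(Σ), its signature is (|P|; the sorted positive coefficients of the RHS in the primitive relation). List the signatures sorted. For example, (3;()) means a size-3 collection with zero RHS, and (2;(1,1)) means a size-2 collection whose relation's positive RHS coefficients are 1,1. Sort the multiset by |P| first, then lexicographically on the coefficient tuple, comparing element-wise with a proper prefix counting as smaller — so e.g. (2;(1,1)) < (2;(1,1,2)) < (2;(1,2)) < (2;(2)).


|primitive collections| = 14. Relations:

  • {2,9}:  v_{2} + v_{9} = 0 ; sig = (2;())
  • {1,9}:  v_{1} + v_{9} = v_{8} ; sig = (2;(1))
  • {2,8}:  v_{2} + v_{8} = v_{1} ; sig = (2;(1))
  • {3,6}:  v_{3} + v_{6} = v_{2} ; sig = (2;(1))
  • {3,7}:  v_{3} + v_{7} = v_{4} ; sig = (2;(1))
  • {2,7}:  v_{2} + v_{7} = v_{4} + v_{6} ; sig = (2;(1,1))
  • {1,7}:  v_{1} + v_{7} = v_{4} + v_{6} + v_{8} ; sig = (2;(1,1,1))
  • {3,9}:  v_{3} + v_{9} = v_{1} + v_{4} + v_{5} ; sig = (2;(1,1,1))
  • {3,8}:  v_{3} + v_{8} = 2·v_{1} + v_{4} + v_{5} ; sig = (2;(1,1,2))
  • {4,6,9}:  v_{4} + v_{6} + v_{9} = v_{7} ; sig = (3;(1))
  • {5,7,8}:  v_{5} + v_{7} + v_{8} = 2·v_{9} ; sig = (3;(2))
  • {1,4,5,6}:  v_{1} + v_{4} + v_{5} + v_{6} = 0 ; sig = (4;())
  • {1,2,4,5}:  v_{1} + v_{2} + v_{4} + v_{5} = v_{3} ; sig = (4;(1))
  • {4,5,6,8}:  v_{4} + v_{5} + v_{6} + v_{8} = v_{9} ; sig = (4;(1))

Hence PRS(X_Σ) =
[(2;()), (2;(1)), (2;(1)), (2;(1)), (2;(1)), (2;(1,1)), (2;(1,1,1)), (2;(1,1,1)), (2;(1,1,2)), (3;(1)), (3;(2)), (4;()), (4;(1)), (4;(1))]


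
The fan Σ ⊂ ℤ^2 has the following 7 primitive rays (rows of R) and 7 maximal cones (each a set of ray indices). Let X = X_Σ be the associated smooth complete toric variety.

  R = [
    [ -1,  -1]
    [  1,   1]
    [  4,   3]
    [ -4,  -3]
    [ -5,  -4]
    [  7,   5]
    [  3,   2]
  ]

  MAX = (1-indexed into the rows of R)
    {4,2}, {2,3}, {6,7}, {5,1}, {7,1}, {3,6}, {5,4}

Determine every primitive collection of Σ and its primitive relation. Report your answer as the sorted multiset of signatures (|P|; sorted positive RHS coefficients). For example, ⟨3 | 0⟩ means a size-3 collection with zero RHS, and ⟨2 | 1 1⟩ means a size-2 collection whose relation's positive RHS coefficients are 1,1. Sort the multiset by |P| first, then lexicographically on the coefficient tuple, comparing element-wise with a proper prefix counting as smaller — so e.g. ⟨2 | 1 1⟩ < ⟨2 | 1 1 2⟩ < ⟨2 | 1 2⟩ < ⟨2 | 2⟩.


Δ(Σ) — 7 vertices, 14 min non-faces:

  • {1,2}:  v_{1} + v_{2} = 0  so sig = ⟨2 | 0⟩
  • {3,4}:  v_{3} + v_{4} = 0  so sig = ⟨2 | 0⟩
  • {1,3}:  v_{1} + v_{3} = v_{7}  so sig = ⟨2 | 1⟩
  • {1,4}:  v_{1} + v_{4} = v_{5}  so sig = ⟨2 | 1⟩
  • {2,5}:  v_{2} + v_{5} = v_{4}  so sig = ⟨2 | 1⟩
  • {2,7}:  v_{2} + v_{7} = v_{3}  so sig = ⟨2 | 1⟩
  • {3,5}:  v_{3} + v_{5} = v_{1}  so sig = ⟨2 | 1⟩
  • {3,7}:  v_{3} + v_{7} = v_{6}  so sig = ⟨2 | 1⟩
  • {4,6}:  v_{4} + v_{6} = v_{7}  so sig = ⟨2 | 1⟩
  • {4,7}:  v_{4} + v_{7} = v_{1}  so sig = ⟨2 | 1⟩
  • {5,6}:  v_{5} + v_{6} = v_{1} + v_{7}  so sig = ⟨2 | 1 1⟩
  • {1,6}:  v_{1} + v_{6} = 2·v_{7}  so sig = ⟨2 | 2⟩
  • {2,6}:  v_{2} + v_{6} = 2·v_{3}  so sig = ⟨2 | 2⟩
  • {5,7}:  v_{5} + v_{7} = 2·v_{1}  so sig = ⟨2 | 2⟩

Signatures (|P|; sorted positive RHS coefficients), sorted:
{ ⟨2 | 0⟩ ×2,  ⟨2 | 1⟩ ×8,  ⟨2 | 1 1⟩,  ⟨2 | 2⟩ ×3 }


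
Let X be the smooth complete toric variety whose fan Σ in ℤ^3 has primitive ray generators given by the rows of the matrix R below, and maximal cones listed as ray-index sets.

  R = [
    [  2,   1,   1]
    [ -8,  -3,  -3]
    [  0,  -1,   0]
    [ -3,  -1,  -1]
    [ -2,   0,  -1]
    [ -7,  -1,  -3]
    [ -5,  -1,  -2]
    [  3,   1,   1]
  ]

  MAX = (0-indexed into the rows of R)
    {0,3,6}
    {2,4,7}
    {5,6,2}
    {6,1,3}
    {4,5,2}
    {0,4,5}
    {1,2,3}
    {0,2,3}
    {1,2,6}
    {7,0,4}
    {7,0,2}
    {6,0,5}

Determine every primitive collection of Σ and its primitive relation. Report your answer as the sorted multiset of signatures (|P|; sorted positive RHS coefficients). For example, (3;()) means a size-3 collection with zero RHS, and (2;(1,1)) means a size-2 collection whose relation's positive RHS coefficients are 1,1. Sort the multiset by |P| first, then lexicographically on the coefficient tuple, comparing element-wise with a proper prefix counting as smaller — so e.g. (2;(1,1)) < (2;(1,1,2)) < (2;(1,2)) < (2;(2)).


The 14 primitive collections of Σ (r=8, n=3):

  • {3,7}:  v_{3} + v_{7} = 0  →  sig = (2;())
  • {3,4}:  v_{3} + v_{4} = v_{6}  →  sig = (2;(1))
  • {4,6}:  v_{4} + v_{6} = v_{5}  →  sig = (2;(1))
  • {6,7}:  v_{6} + v_{7} = v_{4}  →  sig = (2;(1))
  • {1,7}:  v_{1} + v_{7} = v_{2} + v_{6}  →  sig = (2;(1,1))
  • {1,4}:  v_{1} + v_{4} = v_{2} + 2·v_{6}  →  sig = (2;(1,2))
  • {1,5}:  v_{1} + v_{5} = v_{2} + 3·v_{6}  →  sig = (2;(1,3))
  • {0,1}:  v_{0} + v_{1} = 2·v_{3}  →  sig = (2;(2))
  • {3,5}:  v_{3} + v_{5} = 2·v_{6}  →  sig = (2;(2))
  • {5,7}:  v_{5} + v_{7} = 2·v_{4}  →  sig = (2;(2))
  • {0,2,4}:  v_{0} + v_{2} + v_{4} = 0  →  sig = (3;())
  • {0,2,5}:  v_{0} + v_{2} + v_{5} = v_{6}  →  sig = (3;(1))
  • {0,2,6}:  v_{0} + v_{2} + v_{6} = v_{3}  →  sig = (3;(1))
  • {2,3,6}:  v_{2} + v_{3} + v_{6} = v_{1}  →  sig = (3;(1))

so the primitive-relation signature multiset is
    (2;())
    (2;(1))
    (2;(1))
    (2;(1))
    (2;(1,1))
    (2;(1,2))
    (2;(1,3))
    (2;(2))
    (2;(2))
    (2;(2))
    (3;())
    (3;(1))
    (3;(1))
    (3;(1))


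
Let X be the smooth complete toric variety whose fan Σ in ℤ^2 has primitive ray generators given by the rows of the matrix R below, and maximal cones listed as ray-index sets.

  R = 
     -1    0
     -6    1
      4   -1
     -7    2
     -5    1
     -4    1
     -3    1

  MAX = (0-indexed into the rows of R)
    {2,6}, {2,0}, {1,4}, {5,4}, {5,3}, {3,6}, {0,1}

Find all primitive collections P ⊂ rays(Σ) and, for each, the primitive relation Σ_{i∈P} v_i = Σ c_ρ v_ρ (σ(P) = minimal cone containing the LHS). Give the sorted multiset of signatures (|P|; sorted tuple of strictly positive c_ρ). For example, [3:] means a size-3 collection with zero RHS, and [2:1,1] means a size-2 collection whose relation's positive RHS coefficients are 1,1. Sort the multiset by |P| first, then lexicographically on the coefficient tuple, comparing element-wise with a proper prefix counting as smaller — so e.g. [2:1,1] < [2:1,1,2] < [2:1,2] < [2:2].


Primitive collections (14):

  {2,5}:  v_{2} + v_{5} = 0 — sig = [2:]
  {0,4}:  v_{0} + v_{4} = v_{1} — sig = [2:1]
  {0,5}:  v_{0} + v_{5} = v_{4} — sig = [2:1]
  {0,6}:  v_{0} + v_{6} = v_{5} — sig = [2:1]
  {2,3}:  v_{2} + v_{3} = v_{6} — sig = [2:1]
  {2,4}:  v_{2} + v_{4} = v_{0} — sig = [2:1]
  {5,6}:  v_{5} + v_{6} = v_{3} — sig = [2:1]
  {1,6}:  v_{1} + v_{6} = v_{4} + v_{5} — sig = [2:1,1]
  {1,3}:  v_{1} + v_{3} = v_{4} + 2·v_{5} — sig = [2:1,2]
  {0,3}:  v_{0} + v_{3} = 2·v_{5} — sig = [2:2]
  {1,2}:  v_{1} + v_{2} = 2·v_{0} — sig = [2:2]
  {1,5}:  v_{1} + v_{5} = 2·v_{4} — sig = [2:2]
  {4,6}:  v_{4} + v_{6} = 2·v_{5} — sig = [2:2]
  {3,4}:  v_{3} + v_{4} = 3·v_{5} — sig = [2:3]

so the primitive-relation signature multiset is
[[2:], [2:1], [2:1], [2:1], [2:1], [2:1], [2:1], [2:1,1], [2:1,2], [2:2], [2:2], [2:2], [2:2], [2:3]]


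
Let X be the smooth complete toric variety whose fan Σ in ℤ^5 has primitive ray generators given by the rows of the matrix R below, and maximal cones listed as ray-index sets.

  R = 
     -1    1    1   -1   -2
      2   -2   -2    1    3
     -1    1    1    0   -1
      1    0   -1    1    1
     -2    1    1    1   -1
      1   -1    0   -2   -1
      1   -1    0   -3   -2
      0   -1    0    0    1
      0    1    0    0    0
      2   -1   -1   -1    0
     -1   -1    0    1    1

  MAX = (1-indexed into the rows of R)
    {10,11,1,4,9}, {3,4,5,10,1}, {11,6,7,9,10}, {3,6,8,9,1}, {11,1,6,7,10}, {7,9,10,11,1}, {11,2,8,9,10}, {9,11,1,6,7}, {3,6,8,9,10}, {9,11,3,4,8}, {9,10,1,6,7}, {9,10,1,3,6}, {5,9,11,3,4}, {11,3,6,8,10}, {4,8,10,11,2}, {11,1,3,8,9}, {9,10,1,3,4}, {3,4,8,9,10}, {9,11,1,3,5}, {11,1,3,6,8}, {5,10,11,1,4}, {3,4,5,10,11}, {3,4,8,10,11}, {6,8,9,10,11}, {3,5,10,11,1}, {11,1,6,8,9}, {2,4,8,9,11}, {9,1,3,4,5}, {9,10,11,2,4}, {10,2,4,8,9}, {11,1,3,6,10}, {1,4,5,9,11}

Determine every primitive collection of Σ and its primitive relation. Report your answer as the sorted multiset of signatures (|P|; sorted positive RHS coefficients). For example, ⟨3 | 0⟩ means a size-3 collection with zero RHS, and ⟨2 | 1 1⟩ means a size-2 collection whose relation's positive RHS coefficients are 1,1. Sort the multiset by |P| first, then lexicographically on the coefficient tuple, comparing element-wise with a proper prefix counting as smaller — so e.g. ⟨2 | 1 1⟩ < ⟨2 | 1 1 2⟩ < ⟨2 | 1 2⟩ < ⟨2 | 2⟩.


Δ(Σ) — 11 vertices, 20 min non-faces:

  • {4,6}:  v_{4} + v_{6} = v_{10} ; sig = ⟨2 | 1⟩
  • {2,3}:  v_{2} + v_{3} = v_{4} + v_{8} ; sig = ⟨2 | 1 1⟩
  • {2,5}:  v_{2} + v_{5} = v_{4} + v_{11} ; sig = ⟨2 | 1 1⟩
  • {3,7}:  v_{3} + v_{7} = v_{1} + v_{6} ; sig = ⟨2 | 1 1⟩
  • {5,8}:  v_{5} + v_{8} = v_{3} + v_{11} ; sig = ⟨2 | 1 1⟩
  • {1,2}:  v_{1} + v_{2} = v_{9} + v_{10} + v_{11} ; sig = ⟨2 | 1 1 1⟩
  • {5,6}:  v_{5} + v_{6} = v_{1} + v_{3} + v_{10} + v_{11} ; sig = ⟨2 | 1 1 1 1⟩
  • {2,6}:  v_{2} + v_{6} = v_{8} + v_{9} + 2·v_{10} + v_{11} ; sig = ⟨2 | 1 1 1 2⟩
  • {4,7}:  v_{4} + v_{7} = v_{1} + v_{9} + 2·v_{10} + v_{11} ; sig = ⟨2 | 1 1 1 2⟩
  • {5,7}:  v_{5} + v_{7} = 2·v_{1} + v_{10} + v_{11} ; sig = ⟨2 | 1 1 2⟩
  • {7,8}:  v_{7} + v_{8} = 2·v_{6} + v_{9} + v_{11} ; sig = ⟨2 | 1 1 2⟩
  • {2,7}:  v_{2} + v_{7} = v_{6} + 2·v_{9} + 2·v_{10} + 2·v_{11} ; sig = ⟨2 | 1 2 2 2⟩
  • {1,4,8}:  v_{1} + v_{4} + v_{8} = 0 ; sig = ⟨3 | 0⟩
  • {1,8,10}:  v_{1} + v_{8} + v_{10} = v_{6} ; sig = ⟨3 | 1⟩
  • {5,9,10}:  v_{5} + v_{9} + v_{10} = v_{1} + v_{4} ; sig = ⟨3 | 1 1⟩
  • {3,9,10,11}:  v_{3} + v_{9} + v_{10} + v_{11} = 0 ; sig = ⟨4 | 0⟩
  • {1,3,4,11}:  v_{1} + v_{3} + v_{4} + v_{11} = v_{5} ; sig = ⟨4 | 1⟩
  • {3,6,9,11}:  v_{3} + v_{6} + v_{9} + v_{11} = v_{1} + v_{8} ; sig = ⟨4 | 1 1⟩
  • {1,6,9,10,11}:  v_{1} + v_{6} + v_{9} + v_{10} + v_{11} = v_{7} ; sig = ⟨5 | 1⟩
  • {4,8,9,10,11}:  v_{4} + v_{8} + v_{9} + v_{10} + v_{11} = v_{2} ; sig = ⟨5 | 1⟩

Hence PRS(X_Σ) =
    |P|=2: 12 collections, coeffs (1), (1,1), (1,1), (1,1), (1,1), (1,1,1), (1,1,1,1), (1,1,1,2), (1,1,1,2), (1,1,2), (1,1,2), (1,2,2,2)
    |P|=3: 3 collections, coeffs (), (1), (1,1)
    |P|=4: 3 collections, coeffs (), (1), (1,1)
    |P|=5: 2 collections, coeffs (1), (1)


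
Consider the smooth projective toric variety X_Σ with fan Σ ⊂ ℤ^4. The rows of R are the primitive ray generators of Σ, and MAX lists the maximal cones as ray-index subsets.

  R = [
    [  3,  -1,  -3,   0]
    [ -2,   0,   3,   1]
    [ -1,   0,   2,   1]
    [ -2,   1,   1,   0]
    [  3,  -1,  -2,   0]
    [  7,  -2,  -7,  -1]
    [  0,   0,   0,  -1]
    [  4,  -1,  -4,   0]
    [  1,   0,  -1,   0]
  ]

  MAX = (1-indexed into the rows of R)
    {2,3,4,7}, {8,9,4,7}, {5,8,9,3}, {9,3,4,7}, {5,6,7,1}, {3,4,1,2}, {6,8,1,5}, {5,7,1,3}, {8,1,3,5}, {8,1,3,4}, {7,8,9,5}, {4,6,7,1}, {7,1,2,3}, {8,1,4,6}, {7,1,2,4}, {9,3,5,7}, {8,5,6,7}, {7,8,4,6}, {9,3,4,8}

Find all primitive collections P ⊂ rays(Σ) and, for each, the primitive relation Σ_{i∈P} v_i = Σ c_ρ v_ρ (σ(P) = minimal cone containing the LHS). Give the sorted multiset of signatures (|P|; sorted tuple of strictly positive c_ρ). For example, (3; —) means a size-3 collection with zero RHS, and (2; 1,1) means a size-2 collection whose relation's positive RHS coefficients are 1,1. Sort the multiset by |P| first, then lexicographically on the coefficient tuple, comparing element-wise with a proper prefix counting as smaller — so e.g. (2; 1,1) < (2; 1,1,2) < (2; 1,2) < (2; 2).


Primitive collections (11):

  P={1,9}:  v_{1} + v_{9} = v_{8} ; sig = (2; 1)
  P={2,9}:  v_{2} + v_{9} = v_{3} ; sig = (2; 1)
  P={4,5}:  v_{4} + v_{5} = v_{9} ; sig = (2; 1)
  P={2,8}:  v_{2} + v_{8} = v_{1} + v_{3} ; sig = (2; 1,1)
  P={3,6}:  v_{3} + v_{6} = v_{1} + v_{5} ; sig = (2; 1,1)
  P={2,5}:  v_{2} + v_{5} = v_{1} + 2·v_{3} + v_{7} ; sig = (2; 1,1,2)
  P={2,6}:  v_{2} + v_{6} = 2·v_{1} + v_{3} + v_{7} ; sig = (2; 1,1,2)
  P={6,9}:  v_{6} + v_{9} = v_{7} + 2·v_{8} ; sig = (2; 1,2)
  P={1,7,8}:  v_{1} + v_{7} + v_{8} = v_{6} ; sig = (3; 1)
  P={3,7,8}:  v_{3} + v_{7} + v_{8} = v_{5} ; sig = (3; 1)
  P={1,3,4,7}:  v_{1} + v_{3} + v_{4} + v_{7} = 0 ; sig = (4; —)

so the primitive-relation signature multiset is
{ (2; 1) ×3,  (2; 1,1) ×2,  (2; 1,1,2) ×2,  (2; 1,2),  (3; 1) ×2,  (4; —) }


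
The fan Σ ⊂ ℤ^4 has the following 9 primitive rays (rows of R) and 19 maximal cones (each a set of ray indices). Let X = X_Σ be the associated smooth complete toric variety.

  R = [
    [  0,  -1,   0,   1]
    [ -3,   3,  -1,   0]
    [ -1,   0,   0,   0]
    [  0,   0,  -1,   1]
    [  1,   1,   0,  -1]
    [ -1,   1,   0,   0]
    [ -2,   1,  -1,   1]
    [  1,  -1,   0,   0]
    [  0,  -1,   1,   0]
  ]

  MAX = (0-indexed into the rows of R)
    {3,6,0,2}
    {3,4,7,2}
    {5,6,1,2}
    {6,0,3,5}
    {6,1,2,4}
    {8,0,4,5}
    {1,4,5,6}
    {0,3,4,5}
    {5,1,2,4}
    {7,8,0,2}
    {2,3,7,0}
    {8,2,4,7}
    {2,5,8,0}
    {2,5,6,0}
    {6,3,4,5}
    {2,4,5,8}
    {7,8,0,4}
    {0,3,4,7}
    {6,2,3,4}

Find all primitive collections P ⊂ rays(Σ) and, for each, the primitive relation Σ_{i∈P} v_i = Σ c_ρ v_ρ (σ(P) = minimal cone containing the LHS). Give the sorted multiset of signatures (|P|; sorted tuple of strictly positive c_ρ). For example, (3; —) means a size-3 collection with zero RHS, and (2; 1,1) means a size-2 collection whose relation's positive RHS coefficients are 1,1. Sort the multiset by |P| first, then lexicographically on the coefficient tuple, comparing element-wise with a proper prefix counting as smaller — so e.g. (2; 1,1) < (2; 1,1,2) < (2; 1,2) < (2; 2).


Σ has 12 primitive collections:

  P = {5,7}:  v_{5} + v_{7} = 0  ⟹  sig = (2; —)
  P = {3,8}:  v_{3} + v_{8} = v_{0}  ⟹  sig = (2; 1)
  P = {0,1}:  v_{0} + v_{1} = v_{5} + v_{6}  ⟹  sig = (2; 1,1)
  P = {6,7}:  v_{6} + v_{7} = v_{2} + v_{3}  ⟹  sig = (2; 1,1)
  P = {1,7}:  v_{1} + v_{7} = v_{2} + v_{4} + v_{6}  ⟹  sig = (2; 1,1,1)
  P = {6,8}:  v_{6} + v_{8} = v_{0} + v_{2} + v_{5}  ⟹  sig = (2; 1,1,1)
  P = {1,3}:  v_{1} + v_{3} = v_{4} + 2·v_{6}  ⟹  sig = (2; 1,2)
  P = {1,8}:  v_{1} + v_{8} = v_{2} + 2·v_{5}  ⟹  sig = (2; 1,2)
  P = {0,2,4}:  v_{0} + v_{2} + v_{4} = 0  ⟹  sig = (3; —)
  P = {2,3,5}:  v_{2} + v_{3} + v_{5} = v_{6}  ⟹  sig = (3; 1)
  P = {0,4,6}:  v_{0} + v_{4} + v_{6} = v_{3} + v_{5}  ⟹  sig = (3; 1,1)
  P = {2,4,5,6}:  v_{2} + v_{4} + v_{5} + v_{6} = v_{1}  ⟹  sig = (4; 1)

Hence PRS(X_Σ) =
[(2; —), (2; 1), (2; 1,1), (2; 1,1), (2; 1,1,1), (2; 1,1,1), (2; 1,2), (2; 1,2), (3; —), (3; 1), (3; 1,1), (4; 1)]


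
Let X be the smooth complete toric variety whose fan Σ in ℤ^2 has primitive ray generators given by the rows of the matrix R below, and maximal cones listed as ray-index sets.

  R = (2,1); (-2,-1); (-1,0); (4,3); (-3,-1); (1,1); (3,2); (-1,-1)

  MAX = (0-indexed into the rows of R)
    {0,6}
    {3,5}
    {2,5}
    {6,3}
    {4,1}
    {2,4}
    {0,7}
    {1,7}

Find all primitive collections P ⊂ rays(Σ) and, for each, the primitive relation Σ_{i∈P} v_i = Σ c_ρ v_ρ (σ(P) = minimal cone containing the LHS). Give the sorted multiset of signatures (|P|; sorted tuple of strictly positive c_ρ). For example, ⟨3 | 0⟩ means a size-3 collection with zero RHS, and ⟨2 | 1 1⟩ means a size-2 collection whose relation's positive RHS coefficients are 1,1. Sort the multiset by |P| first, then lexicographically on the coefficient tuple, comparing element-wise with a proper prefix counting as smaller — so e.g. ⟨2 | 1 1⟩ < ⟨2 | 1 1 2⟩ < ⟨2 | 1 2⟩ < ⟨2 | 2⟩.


Minimal non-faces — 20 found among 8 rays, 8 max cones:

  • {0,1}:  v_{0} + v_{1} = 0  →  sig = ⟨2 | 0⟩
  • {5,7}:  v_{5} + v_{7} = 0  →  sig = ⟨2 | 0⟩
  • {0,2}:  v_{0} + v_{2} = v_{5}  →  sig = ⟨2 | 1⟩
  • {0,4}:  v_{0} + v_{4} = v_{2}  →  sig = ⟨2 | 1⟩
  • {0,5}:  v_{0} + v_{5} = v_{6}  →  sig = ⟨2 | 1⟩
  • {1,2}:  v_{1} + v_{2} = v_{4}  →  sig = ⟨2 | 1⟩
  • {1,5}:  v_{1} + v_{5} = v_{2}  →  sig = ⟨2 | 1⟩
  • {1,6}:  v_{1} + v_{6} = v_{5}  →  sig = ⟨2 | 1⟩
  • {2,7}:  v_{2} + v_{7} = v_{1}  →  sig = ⟨2 | 1⟩
  • {3,7}:  v_{3} + v_{7} = v_{6}  →  sig = ⟨2 | 1⟩
  • {5,6}:  v_{5} + v_{6} = v_{3}  →  sig = ⟨2 | 1⟩
  • {6,7}:  v_{6} + v_{7} = v_{0}  →  sig = ⟨2 | 1⟩
  • {4,6}:  v_{4} + v_{6} = v_{2} + v_{5}  →  sig = ⟨2 | 1 1⟩
  • {3,4}:  v_{3} + v_{4} = v_{2} + 2·v_{5}  →  sig = ⟨2 | 1 2⟩
  • {0,3}:  v_{0} + v_{3} = 2·v_{6}  →  sig = ⟨2 | 2⟩
  • {1,3}:  v_{1} + v_{3} = 2·v_{5}  →  sig = ⟨2 | 2⟩
  • {2,6}:  v_{2} + v_{6} = 2·v_{5}  →  sig = ⟨2 | 2⟩
  • {4,5}:  v_{4} + v_{5} = 2·v_{2}  →  sig = ⟨2 | 2⟩
  • {4,7}:  v_{4} + v_{7} = 2·v_{1}  →  sig = ⟨2 | 2⟩
  • {2,3}:  v_{2} + v_{3} = 3·v_{5}  →  sig = ⟨2 | 3⟩

Sorted signature multiset PRS(X):
    ⟨2 | 0⟩
    ⟨2 | 0⟩
    ⟨2 | 1⟩
    ⟨2 | 1⟩
    ⟨2 | 1⟩
    ⟨2 | 1⟩
    ⟨2 | 1⟩
    ⟨2 | 1⟩
    ⟨2 | 1⟩
    ⟨2 | 1⟩
    ⟨2 | 1⟩
    ⟨2 | 1⟩
    ⟨2 | 1 1⟩
    ⟨2 | 1 2⟩
    ⟨2 | 2⟩
    ⟨2 | 2⟩
    ⟨2 | 2⟩
    ⟨2 | 2⟩
    ⟨2 | 2⟩
    ⟨2 | 3⟩


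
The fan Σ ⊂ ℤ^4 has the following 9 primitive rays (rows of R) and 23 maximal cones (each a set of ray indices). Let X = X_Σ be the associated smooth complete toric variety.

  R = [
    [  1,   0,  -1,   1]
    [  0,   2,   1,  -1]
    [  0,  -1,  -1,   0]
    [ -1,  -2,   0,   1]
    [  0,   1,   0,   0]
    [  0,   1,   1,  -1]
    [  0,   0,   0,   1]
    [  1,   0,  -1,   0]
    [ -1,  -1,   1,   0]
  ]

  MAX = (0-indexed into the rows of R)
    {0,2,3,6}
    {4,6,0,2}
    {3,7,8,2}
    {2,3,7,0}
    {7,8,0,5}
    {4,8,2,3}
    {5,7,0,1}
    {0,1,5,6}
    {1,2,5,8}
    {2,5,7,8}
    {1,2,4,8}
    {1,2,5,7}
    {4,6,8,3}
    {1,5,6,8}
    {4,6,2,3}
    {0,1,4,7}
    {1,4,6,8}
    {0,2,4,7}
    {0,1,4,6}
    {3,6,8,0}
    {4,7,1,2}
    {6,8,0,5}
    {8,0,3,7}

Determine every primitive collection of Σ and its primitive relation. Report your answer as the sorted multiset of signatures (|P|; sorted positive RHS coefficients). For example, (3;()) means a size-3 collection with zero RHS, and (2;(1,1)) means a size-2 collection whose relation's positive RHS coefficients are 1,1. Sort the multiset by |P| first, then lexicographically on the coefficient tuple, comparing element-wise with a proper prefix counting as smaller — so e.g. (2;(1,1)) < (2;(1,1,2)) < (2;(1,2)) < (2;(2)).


Σ has 16 primitive collections:

  P = {3,5}:  v_{3} + v_{5} = v_{8}  so sig = (2;(1))
  P = {4,5}:  v_{4} + v_{5} = v_{1}  so sig = (2;(1))
  P = {6,7}:  v_{6} + v_{7} = v_{0}  so sig = (2;(1))
  P = {1,3}:  v_{1} + v_{3} = v_{4} + v_{8}  so sig = (2;(1,1))
  P = {2,5,6}:  v_{2} + v_{5} + v_{6} = 0  so sig = (3;())
  P = {4,7,8}:  v_{4} + v_{7} + v_{8} = 0  so sig = (3;())
  P = {0,2,5}:  v_{0} + v_{2} + v_{5} = v_{7}  so sig = (3;(1))
  P = {0,4,8}:  v_{0} + v_{4} + v_{8} = v_{6}  so sig = (3;(1))
  P = {1,2,6}:  v_{1} + v_{2} + v_{6} = v_{4}  so sig = (3;(1))
  P = {1,7,8}:  v_{1} + v_{7} + v_{8} = v_{5}  so sig = (3;(1))
  P = {2,6,8}:  v_{2} + v_{6} + v_{8} = v_{3}  so sig = (3;(1))
  P = {0,1,2}:  v_{0} + v_{1} + v_{2} = v_{4} + v_{7}  so sig = (3;(1,1))
  P = {0,1,8}:  v_{0} + v_{1} + v_{8} = v_{5} + v_{6}  so sig = (3;(1,1))
  P = {0,2,8}:  v_{0} + v_{2} + v_{8} = v_{3} + v_{7}  so sig = (3;(1,1))
  P = {3,4,7}:  v_{3} + v_{4} + v_{7} = v_{2} + v_{6}  so sig = (3;(1,1))
  P = {0,3,4}:  v_{0} + v_{3} + v_{4} = v_{2} + 2·v_{6}  so sig = (3;(1,2))

Signatures (|P|; sorted positive RHS coefficients), sorted:
    (2;(1))
    (2;(1))
    (2;(1))
    (2;(1,1))
    (3;())
    (3;())
    (3;(1))
    (3;(1))
    (3;(1))
    (3;(1))
    (3;(1))
    (3;(1,1))
    (3;(1,1))
    (3;(1,1))
    (3;(1,1))
    (3;(1,2))


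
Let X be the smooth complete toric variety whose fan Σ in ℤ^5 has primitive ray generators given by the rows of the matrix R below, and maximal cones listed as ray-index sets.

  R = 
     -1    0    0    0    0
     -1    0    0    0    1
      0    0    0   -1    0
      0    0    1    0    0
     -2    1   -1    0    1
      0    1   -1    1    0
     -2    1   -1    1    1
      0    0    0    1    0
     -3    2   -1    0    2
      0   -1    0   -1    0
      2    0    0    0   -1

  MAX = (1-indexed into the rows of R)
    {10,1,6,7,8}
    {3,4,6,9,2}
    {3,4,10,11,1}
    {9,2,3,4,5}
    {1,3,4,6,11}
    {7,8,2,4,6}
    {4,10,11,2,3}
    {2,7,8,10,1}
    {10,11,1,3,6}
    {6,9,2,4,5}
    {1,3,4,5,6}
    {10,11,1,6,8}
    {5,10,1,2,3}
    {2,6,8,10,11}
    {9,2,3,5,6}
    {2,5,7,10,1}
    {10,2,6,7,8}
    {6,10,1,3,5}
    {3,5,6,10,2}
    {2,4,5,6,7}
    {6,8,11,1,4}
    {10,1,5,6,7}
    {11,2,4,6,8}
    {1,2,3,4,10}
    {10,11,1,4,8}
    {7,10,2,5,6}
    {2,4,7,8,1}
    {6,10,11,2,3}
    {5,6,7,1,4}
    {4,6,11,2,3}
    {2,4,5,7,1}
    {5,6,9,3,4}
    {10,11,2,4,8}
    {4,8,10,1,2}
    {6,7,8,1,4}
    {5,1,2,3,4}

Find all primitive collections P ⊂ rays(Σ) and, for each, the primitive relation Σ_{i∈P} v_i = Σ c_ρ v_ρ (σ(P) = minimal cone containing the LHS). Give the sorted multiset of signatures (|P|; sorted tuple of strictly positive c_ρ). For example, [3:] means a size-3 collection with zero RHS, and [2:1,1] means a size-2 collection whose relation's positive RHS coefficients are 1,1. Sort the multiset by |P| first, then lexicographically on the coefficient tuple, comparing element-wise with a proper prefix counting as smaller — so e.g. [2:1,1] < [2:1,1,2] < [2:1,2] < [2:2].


16 minimal non-faces of Δ(Σ) (on 11 rays):

  • {3,8}:  v_{3} + v_{8} = 0  →  sig = [2:]
  • {3,7}:  v_{3} + v_{7} = v_{5}  →  sig = [2:1]
  • {5,8}:  v_{5} + v_{8} = v_{7}  →  sig = [2:1]
  • {7,11}:  v_{7} + v_{11} = v_{6}  →  sig = [2:1]
  • {5,11}:  v_{5} + v_{11} = v_{3} + v_{6}  →  sig = [2:1,1]
  • {9,10}:  v_{9} + v_{10} = v_{2} + v_{3} + v_{5}  →  sig = [2:1,1,1]
  • {8,9}:  v_{8} + v_{9} = v_{2} + v_{4} + v_{5} + v_{6}  →  sig = [2:1,1,1,1]
  • {7,9}:  v_{7} + v_{9} = v_{2} + v_{4} + 2·v_{5} + v_{6}  →  sig = [2:1,1,1,2]
  • {9,11}:  v_{9} + v_{11} = v_{2} + 2·v_{3} + v_{4} + 2·v_{6}  →  sig = [2:1,1,2,2]
  • {1,9}:  v_{1} + v_{9} = v_{4} + 2·v_{5}  →  sig = [2:1,2]
  • {1,2,11}:  v_{1} + v_{2} + v_{11} = 0  →  sig = [3:]
  • {4,6,10}:  v_{4} + v_{6} + v_{10} = 0  →  sig = [3:]
  • {1,2,6}:  v_{1} + v_{2} + v_{6} = v_{7}  →  sig = [3:1]
  • {4,7,10}:  v_{4} + v_{7} + v_{10} = v_{1} + v_{2}  →  sig = [3:1,1]
  • {4,5,10}:  v_{4} + v_{5} + v_{10} = v_{1} + v_{2} + v_{3}  →  sig = [3:1,1,1]
  • {2,3,4,5,6}:  v_{2} + v_{3} + v_{4} + v_{5} + v_{6} = v_{9}  →  sig = [5:1]

Hence PRS(X_Σ) =
{ [2:],  [2:1] ×3,  [2:1,1],  [2:1,1,1],  [2:1,1,1,1],  [2:1,1,1,2],  [2:1,1,2,2],  [2:1,2],  [3:] ×2,  [3:1],  [3:1,1],  [3:1,1,1],  [5:1] }
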